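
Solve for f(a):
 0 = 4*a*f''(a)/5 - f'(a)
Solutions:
 f(a) = C1 + C2*a^(9/4)


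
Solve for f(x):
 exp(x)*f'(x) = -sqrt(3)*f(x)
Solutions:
 f(x) = C1*exp(sqrt(3)*exp(-x))


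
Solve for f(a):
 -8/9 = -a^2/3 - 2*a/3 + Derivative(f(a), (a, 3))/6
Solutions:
 f(a) = C1 + C2*a + C3*a^2 + a^5/30 + a^4/6 - 8*a^3/9


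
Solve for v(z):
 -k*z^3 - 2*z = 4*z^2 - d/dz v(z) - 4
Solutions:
 v(z) = C1 + k*z^4/4 + 4*z^3/3 + z^2 - 4*z


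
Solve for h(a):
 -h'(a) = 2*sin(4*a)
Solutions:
 h(a) = C1 + cos(4*a)/2


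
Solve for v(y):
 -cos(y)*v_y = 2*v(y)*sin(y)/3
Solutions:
 v(y) = C1*cos(y)^(2/3)


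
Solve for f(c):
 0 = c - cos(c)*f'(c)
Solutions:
 f(c) = C1 + Integral(c/cos(c), c)


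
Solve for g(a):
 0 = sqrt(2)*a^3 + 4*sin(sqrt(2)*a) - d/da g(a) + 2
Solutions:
 g(a) = C1 + sqrt(2)*a^4/4 + 2*a - 2*sqrt(2)*cos(sqrt(2)*a)


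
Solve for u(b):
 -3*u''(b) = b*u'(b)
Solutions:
 u(b) = C1 + C2*erf(sqrt(6)*b/6)


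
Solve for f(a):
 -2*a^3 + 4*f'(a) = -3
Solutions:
 f(a) = C1 + a^4/8 - 3*a/4


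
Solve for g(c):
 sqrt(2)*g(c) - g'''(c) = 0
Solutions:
 g(c) = C3*exp(2^(1/6)*c) + (C1*sin(2^(1/6)*sqrt(3)*c/2) + C2*cos(2^(1/6)*sqrt(3)*c/2))*exp(-2^(1/6)*c/2)


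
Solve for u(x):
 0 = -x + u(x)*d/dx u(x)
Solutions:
 u(x) = -sqrt(C1 + x^2)
 u(x) = sqrt(C1 + x^2)


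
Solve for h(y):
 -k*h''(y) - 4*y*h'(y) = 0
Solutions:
 h(y) = C1 + C2*sqrt(k)*erf(sqrt(2)*y*sqrt(1/k))


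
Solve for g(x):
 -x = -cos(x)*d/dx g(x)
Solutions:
 g(x) = C1 + Integral(x/cos(x), x)


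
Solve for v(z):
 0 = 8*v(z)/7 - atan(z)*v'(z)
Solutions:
 v(z) = C1*exp(8*Integral(1/atan(z), z)/7)


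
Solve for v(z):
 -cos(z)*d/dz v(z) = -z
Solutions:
 v(z) = C1 + Integral(z/cos(z), z)


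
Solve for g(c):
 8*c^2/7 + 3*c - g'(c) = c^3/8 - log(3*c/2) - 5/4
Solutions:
 g(c) = C1 - c^4/32 + 8*c^3/21 + 3*c^2/2 + c*log(c) + c/4 + c*log(3/2)


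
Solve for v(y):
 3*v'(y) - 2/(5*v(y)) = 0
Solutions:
 v(y) = -sqrt(C1 + 60*y)/15
 v(y) = sqrt(C1 + 60*y)/15


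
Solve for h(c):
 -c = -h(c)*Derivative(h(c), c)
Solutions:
 h(c) = -sqrt(C1 + c^2)
 h(c) = sqrt(C1 + c^2)


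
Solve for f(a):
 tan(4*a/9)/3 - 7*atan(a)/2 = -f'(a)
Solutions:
 f(a) = C1 + 7*a*atan(a)/2 - 7*log(a^2 + 1)/4 + 3*log(cos(4*a/9))/4


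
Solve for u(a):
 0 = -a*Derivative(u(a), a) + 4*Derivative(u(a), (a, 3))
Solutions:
 u(a) = C1 + Integral(C2*airyai(2^(1/3)*a/2) + C3*airybi(2^(1/3)*a/2), a)


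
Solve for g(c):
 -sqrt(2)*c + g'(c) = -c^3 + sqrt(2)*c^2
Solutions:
 g(c) = C1 - c^4/4 + sqrt(2)*c^3/3 + sqrt(2)*c^2/2


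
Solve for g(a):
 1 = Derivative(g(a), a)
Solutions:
 g(a) = C1 + a


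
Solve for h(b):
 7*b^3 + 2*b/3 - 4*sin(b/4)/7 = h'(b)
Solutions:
 h(b) = C1 + 7*b^4/4 + b^2/3 + 16*cos(b/4)/7


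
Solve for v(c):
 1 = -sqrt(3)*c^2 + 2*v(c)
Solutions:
 v(c) = sqrt(3)*c^2/2 + 1/2


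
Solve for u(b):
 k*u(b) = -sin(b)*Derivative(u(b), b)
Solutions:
 u(b) = C1*exp(k*(-log(cos(b) - 1) + log(cos(b) + 1))/2)


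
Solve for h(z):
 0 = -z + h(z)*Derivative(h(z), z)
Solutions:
 h(z) = -sqrt(C1 + z^2)
 h(z) = sqrt(C1 + z^2)


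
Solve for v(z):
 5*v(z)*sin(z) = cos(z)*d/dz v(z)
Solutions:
 v(z) = C1/cos(z)^5


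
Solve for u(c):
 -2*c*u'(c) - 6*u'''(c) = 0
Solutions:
 u(c) = C1 + Integral(C2*airyai(-3^(2/3)*c/3) + C3*airybi(-3^(2/3)*c/3), c)


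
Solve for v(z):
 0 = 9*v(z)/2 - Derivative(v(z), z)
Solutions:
 v(z) = C1*exp(9*z/2)


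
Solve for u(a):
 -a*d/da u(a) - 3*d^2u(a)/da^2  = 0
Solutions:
 u(a) = C1 + C2*erf(sqrt(6)*a/6)


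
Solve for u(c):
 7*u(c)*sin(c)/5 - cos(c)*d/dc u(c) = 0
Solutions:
 u(c) = C1/cos(c)^(7/5)


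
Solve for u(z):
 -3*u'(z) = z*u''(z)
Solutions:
 u(z) = C1 + C2/z^2


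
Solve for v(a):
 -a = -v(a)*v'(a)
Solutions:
 v(a) = -sqrt(C1 + a^2)
 v(a) = sqrt(C1 + a^2)


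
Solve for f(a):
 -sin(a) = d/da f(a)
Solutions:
 f(a) = C1 + cos(a)


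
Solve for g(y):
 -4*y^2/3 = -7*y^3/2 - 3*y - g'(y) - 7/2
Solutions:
 g(y) = C1 - 7*y^4/8 + 4*y^3/9 - 3*y^2/2 - 7*y/2


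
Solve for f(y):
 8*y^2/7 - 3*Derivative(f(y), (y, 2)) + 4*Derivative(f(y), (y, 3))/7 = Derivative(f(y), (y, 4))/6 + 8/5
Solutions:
 f(y) = C1 + C2*y + 2*y^4/63 + 32*y^3/1323 - 12688*y^2/46305 + (C3*sin(3*sqrt(82)*y/7) + C4*cos(3*sqrt(82)*y/7))*exp(12*y/7)


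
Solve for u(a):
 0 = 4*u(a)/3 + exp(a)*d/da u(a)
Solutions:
 u(a) = C1*exp(4*exp(-a)/3)


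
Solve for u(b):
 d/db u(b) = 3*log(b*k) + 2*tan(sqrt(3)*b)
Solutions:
 u(b) = C1 + 3*b*log(b*k) - 3*b - 2*sqrt(3)*log(cos(sqrt(3)*b))/3


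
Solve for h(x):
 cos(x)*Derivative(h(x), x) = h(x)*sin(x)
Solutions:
 h(x) = C1/cos(x)


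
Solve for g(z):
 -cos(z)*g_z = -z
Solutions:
 g(z) = C1 + Integral(z/cos(z), z)


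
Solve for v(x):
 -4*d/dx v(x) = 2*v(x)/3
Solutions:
 v(x) = C1*exp(-x/6)


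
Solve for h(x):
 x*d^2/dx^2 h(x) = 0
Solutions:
 h(x) = C1 + C2*x


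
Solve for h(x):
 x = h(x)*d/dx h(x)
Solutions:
 h(x) = -sqrt(C1 + x^2)
 h(x) = sqrt(C1 + x^2)


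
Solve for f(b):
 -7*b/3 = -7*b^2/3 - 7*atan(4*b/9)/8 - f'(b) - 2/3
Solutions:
 f(b) = C1 - 7*b^3/9 + 7*b^2/6 - 7*b*atan(4*b/9)/8 - 2*b/3 + 63*log(16*b^2 + 81)/64


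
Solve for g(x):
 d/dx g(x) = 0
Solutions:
 g(x) = C1


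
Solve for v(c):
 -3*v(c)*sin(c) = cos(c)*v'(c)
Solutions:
 v(c) = C1*cos(c)^3


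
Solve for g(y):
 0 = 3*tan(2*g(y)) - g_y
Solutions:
 g(y) = -asin(C1*exp(6*y))/2 + pi/2
 g(y) = asin(C1*exp(6*y))/2


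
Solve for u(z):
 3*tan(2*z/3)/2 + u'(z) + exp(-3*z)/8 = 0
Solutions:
 u(z) = C1 - 9*log(tan(2*z/3)^2 + 1)/8 + exp(-3*z)/24


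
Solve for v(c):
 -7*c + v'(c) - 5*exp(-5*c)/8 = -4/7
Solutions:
 v(c) = C1 + 7*c^2/2 - 4*c/7 - exp(-5*c)/8


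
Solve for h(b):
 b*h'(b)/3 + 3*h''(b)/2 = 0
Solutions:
 h(b) = C1 + C2*erf(b/3)


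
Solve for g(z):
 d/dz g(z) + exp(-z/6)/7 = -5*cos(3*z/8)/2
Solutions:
 g(z) = C1 - 20*sin(3*z/8)/3 + 6*exp(-z/6)/7


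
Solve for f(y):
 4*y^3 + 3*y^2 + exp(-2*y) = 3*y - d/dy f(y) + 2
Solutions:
 f(y) = C1 - y^4 - y^3 + 3*y^2/2 + 2*y + exp(-2*y)/2


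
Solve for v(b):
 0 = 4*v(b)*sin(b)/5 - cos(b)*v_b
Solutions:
 v(b) = C1/cos(b)^(4/5)


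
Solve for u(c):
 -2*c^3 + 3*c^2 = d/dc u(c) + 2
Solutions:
 u(c) = C1 - c^4/2 + c^3 - 2*c


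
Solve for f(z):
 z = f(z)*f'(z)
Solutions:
 f(z) = -sqrt(C1 + z^2)
 f(z) = sqrt(C1 + z^2)


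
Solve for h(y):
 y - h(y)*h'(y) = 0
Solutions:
 h(y) = -sqrt(C1 + y^2)
 h(y) = sqrt(C1 + y^2)


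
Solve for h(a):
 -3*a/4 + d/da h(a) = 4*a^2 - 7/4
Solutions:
 h(a) = C1 + 4*a^3/3 + 3*a^2/8 - 7*a/4


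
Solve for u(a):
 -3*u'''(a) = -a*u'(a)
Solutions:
 u(a) = C1 + Integral(C2*airyai(3^(2/3)*a/3) + C3*airybi(3^(2/3)*a/3), a)


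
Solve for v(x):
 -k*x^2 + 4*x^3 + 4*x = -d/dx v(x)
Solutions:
 v(x) = C1 + k*x^3/3 - x^4 - 2*x^2


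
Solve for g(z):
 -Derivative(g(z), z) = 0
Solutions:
 g(z) = C1


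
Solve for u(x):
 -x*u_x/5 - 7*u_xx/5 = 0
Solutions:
 u(x) = C1 + C2*erf(sqrt(14)*x/14)


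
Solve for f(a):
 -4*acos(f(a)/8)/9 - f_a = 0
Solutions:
 Integral(1/acos(_y/8), (_y, f(a))) = C1 - 4*a/9


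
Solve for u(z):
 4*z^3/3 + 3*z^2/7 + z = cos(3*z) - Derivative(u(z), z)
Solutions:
 u(z) = C1 - z^4/3 - z^3/7 - z^2/2 + sin(3*z)/3


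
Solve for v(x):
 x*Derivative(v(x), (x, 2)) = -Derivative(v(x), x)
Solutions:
 v(x) = C1 + C2*log(x)


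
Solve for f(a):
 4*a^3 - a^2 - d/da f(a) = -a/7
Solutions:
 f(a) = C1 + a^4 - a^3/3 + a^2/14


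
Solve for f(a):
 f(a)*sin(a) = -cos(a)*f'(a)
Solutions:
 f(a) = C1*cos(a)


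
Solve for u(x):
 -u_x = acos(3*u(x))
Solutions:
 Integral(1/acos(3*_y), (_y, u(x))) = C1 - x


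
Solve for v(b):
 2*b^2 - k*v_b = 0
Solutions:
 v(b) = C1 + 2*b^3/(3*k)


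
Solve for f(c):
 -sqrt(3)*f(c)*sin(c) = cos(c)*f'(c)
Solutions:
 f(c) = C1*cos(c)^(sqrt(3))


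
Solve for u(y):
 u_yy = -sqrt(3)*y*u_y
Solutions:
 u(y) = C1 + C2*erf(sqrt(2)*3^(1/4)*y/2)


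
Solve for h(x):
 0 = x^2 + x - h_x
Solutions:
 h(x) = C1 + x^3/3 + x^2/2


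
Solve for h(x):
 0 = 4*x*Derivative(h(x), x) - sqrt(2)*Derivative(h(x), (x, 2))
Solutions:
 h(x) = C1 + C2*erfi(2^(1/4)*x)


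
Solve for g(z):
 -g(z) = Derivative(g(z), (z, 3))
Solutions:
 g(z) = C3*exp(-z) + (C1*sin(sqrt(3)*z/2) + C2*cos(sqrt(3)*z/2))*exp(z/2)


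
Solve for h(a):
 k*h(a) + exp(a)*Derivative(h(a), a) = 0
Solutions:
 h(a) = C1*exp(k*exp(-a))


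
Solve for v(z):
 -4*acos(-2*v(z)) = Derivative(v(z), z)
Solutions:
 Integral(1/acos(-2*_y), (_y, v(z))) = C1 - 4*z


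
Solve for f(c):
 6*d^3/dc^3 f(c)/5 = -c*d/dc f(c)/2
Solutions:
 f(c) = C1 + Integral(C2*airyai(-90^(1/3)*c/6) + C3*airybi(-90^(1/3)*c/6), c)


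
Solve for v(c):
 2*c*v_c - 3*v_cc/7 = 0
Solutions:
 v(c) = C1 + C2*erfi(sqrt(21)*c/3)


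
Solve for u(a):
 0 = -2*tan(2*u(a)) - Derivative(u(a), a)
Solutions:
 u(a) = -asin(C1*exp(-4*a))/2 + pi/2
 u(a) = asin(C1*exp(-4*a))/2


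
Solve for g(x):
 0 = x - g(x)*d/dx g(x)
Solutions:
 g(x) = -sqrt(C1 + x^2)
 g(x) = sqrt(C1 + x^2)


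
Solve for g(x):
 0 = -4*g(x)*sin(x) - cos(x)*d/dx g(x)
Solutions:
 g(x) = C1*cos(x)^4


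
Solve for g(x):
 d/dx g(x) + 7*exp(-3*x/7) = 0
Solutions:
 g(x) = C1 + 49*exp(-3*x/7)/3


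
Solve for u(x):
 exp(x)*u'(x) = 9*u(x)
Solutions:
 u(x) = C1*exp(-9*exp(-x))


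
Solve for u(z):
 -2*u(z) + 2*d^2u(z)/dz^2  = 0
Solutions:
 u(z) = C1*exp(-z) + C2*exp(z)


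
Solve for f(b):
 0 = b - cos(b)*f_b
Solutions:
 f(b) = C1 + Integral(b/cos(b), b)


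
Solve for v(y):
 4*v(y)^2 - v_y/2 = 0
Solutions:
 v(y) = -1/(C1 + 8*y)


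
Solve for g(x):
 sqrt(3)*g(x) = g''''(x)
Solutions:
 g(x) = C1*exp(-3^(1/8)*x) + C2*exp(3^(1/8)*x) + C3*sin(3^(1/8)*x) + C4*cos(3^(1/8)*x)


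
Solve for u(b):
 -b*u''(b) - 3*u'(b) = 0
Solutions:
 u(b) = C1 + C2/b^2


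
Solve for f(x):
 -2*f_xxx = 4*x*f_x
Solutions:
 f(x) = C1 + Integral(C2*airyai(-2^(1/3)*x) + C3*airybi(-2^(1/3)*x), x)


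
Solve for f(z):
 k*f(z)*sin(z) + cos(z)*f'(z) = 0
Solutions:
 f(z) = C1*exp(k*log(cos(z)))


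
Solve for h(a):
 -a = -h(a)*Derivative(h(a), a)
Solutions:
 h(a) = -sqrt(C1 + a^2)
 h(a) = sqrt(C1 + a^2)


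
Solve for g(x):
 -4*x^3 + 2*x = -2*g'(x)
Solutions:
 g(x) = C1 + x^4/2 - x^2/2


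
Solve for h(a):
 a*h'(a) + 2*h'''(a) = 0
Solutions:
 h(a) = C1 + Integral(C2*airyai(-2^(2/3)*a/2) + C3*airybi(-2^(2/3)*a/2), a)


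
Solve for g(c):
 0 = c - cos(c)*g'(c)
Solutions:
 g(c) = C1 + Integral(c/cos(c), c)


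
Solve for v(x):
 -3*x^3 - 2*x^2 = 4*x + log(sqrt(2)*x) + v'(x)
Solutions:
 v(x) = C1 - 3*x^4/4 - 2*x^3/3 - 2*x^2 - x*log(x) - x*log(2)/2 + x


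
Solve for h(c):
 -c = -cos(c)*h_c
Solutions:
 h(c) = C1 + Integral(c/cos(c), c)


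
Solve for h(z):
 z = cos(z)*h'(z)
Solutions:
 h(z) = C1 + Integral(z/cos(z), z)


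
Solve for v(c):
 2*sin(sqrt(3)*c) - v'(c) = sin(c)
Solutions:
 v(c) = C1 + cos(c) - 2*sqrt(3)*cos(sqrt(3)*c)/3


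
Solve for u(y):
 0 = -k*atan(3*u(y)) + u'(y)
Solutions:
 Integral(1/atan(3*_y), (_y, u(y))) = C1 + k*y


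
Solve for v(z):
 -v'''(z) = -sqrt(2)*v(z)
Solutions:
 v(z) = C3*exp(2^(1/6)*z) + (C1*sin(2^(1/6)*sqrt(3)*z/2) + C2*cos(2^(1/6)*sqrt(3)*z/2))*exp(-2^(1/6)*z/2)


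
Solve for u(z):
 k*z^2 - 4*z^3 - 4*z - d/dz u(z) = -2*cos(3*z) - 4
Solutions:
 u(z) = C1 + k*z^3/3 - z^4 - 2*z^2 + 4*z + 2*sin(3*z)/3


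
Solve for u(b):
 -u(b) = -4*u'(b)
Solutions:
 u(b) = C1*exp(b/4)


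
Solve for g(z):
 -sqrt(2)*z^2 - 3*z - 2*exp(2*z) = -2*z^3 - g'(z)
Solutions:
 g(z) = C1 - z^4/2 + sqrt(2)*z^3/3 + 3*z^2/2 + exp(2*z)


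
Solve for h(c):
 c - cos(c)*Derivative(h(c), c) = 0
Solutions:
 h(c) = C1 + Integral(c/cos(c), c)


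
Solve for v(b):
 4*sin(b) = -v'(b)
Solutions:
 v(b) = C1 + 4*cos(b)


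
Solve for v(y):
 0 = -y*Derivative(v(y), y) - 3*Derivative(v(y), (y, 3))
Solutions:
 v(y) = C1 + Integral(C2*airyai(-3^(2/3)*y/3) + C3*airybi(-3^(2/3)*y/3), y)


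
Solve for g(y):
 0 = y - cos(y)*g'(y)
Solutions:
 g(y) = C1 + Integral(y/cos(y), y)


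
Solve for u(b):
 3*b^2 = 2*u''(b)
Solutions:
 u(b) = C1 + C2*b + b^4/8


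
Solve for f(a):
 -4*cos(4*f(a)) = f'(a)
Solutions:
 f(a) = -asin((C1 + exp(32*a))/(C1 - exp(32*a)))/4 + pi/4
 f(a) = asin((C1 + exp(32*a))/(C1 - exp(32*a)))/4


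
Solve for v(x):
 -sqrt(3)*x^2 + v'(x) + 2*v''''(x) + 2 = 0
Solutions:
 v(x) = C1 + C4*exp(-2^(2/3)*x/2) + sqrt(3)*x^3/3 - 2*x + (C2*sin(2^(2/3)*sqrt(3)*x/4) + C3*cos(2^(2/3)*sqrt(3)*x/4))*exp(2^(2/3)*x/4)


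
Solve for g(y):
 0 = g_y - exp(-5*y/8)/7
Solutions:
 g(y) = C1 - 8*exp(-5*y/8)/35


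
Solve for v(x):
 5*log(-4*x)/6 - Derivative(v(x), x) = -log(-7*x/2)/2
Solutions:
 v(x) = C1 + 4*x*log(-x)/3 + x*(-8 + 7*log(2) + 3*log(7))/6


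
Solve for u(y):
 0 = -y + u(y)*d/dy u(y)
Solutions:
 u(y) = -sqrt(C1 + y^2)
 u(y) = sqrt(C1 + y^2)


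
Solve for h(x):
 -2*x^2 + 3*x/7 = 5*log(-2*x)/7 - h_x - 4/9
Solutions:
 h(x) = C1 + 2*x^3/3 - 3*x^2/14 + 5*x*log(-x)/7 + x*(-73 + 45*log(2))/63


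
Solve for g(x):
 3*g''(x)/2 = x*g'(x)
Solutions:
 g(x) = C1 + C2*erfi(sqrt(3)*x/3)


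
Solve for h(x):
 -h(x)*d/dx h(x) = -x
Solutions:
 h(x) = -sqrt(C1 + x^2)
 h(x) = sqrt(C1 + x^2)


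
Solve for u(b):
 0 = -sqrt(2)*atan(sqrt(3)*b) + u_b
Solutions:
 u(b) = C1 + sqrt(2)*(b*atan(sqrt(3)*b) - sqrt(3)*log(3*b^2 + 1)/6)


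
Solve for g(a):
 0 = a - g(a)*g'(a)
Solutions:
 g(a) = -sqrt(C1 + a^2)
 g(a) = sqrt(C1 + a^2)


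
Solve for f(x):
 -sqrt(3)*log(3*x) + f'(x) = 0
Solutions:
 f(x) = C1 + sqrt(3)*x*log(x) - sqrt(3)*x + sqrt(3)*x*log(3)


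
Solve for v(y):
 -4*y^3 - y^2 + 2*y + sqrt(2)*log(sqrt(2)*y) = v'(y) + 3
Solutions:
 v(y) = C1 - y^4 - y^3/3 + y^2 + sqrt(2)*y*log(y) - 3*y - sqrt(2)*y + sqrt(2)*y*log(2)/2


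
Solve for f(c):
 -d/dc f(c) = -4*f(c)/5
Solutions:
 f(c) = C1*exp(4*c/5)


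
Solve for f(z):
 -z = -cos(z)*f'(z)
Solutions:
 f(z) = C1 + Integral(z/cos(z), z)


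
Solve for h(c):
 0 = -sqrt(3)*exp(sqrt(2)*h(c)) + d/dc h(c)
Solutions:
 h(c) = sqrt(2)*(2*log(-1/(C1 + sqrt(3)*c)) - log(2))/4


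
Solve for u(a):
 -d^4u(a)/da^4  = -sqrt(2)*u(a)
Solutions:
 u(a) = C1*exp(-2^(1/8)*a) + C2*exp(2^(1/8)*a) + C3*sin(2^(1/8)*a) + C4*cos(2^(1/8)*a)


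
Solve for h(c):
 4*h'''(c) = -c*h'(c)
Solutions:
 h(c) = C1 + Integral(C2*airyai(-2^(1/3)*c/2) + C3*airybi(-2^(1/3)*c/2), c)


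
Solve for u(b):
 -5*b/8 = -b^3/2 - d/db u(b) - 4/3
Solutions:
 u(b) = C1 - b^4/8 + 5*b^2/16 - 4*b/3


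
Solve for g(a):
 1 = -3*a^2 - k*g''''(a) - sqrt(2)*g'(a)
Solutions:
 g(a) = C1 + C2*exp(2^(1/6)*a*(-1/k)^(1/3)) + C3*exp(2^(1/6)*a*(-1/k)^(1/3)*(-1 + sqrt(3)*I)/2) + C4*exp(-2^(1/6)*a*(-1/k)^(1/3)*(1 + sqrt(3)*I)/2) - sqrt(2)*a^3/2 - sqrt(2)*a/2


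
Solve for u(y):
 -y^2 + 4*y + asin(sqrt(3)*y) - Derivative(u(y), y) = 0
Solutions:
 u(y) = C1 - y^3/3 + 2*y^2 + y*asin(sqrt(3)*y) + sqrt(3)*sqrt(1 - 3*y^2)/3


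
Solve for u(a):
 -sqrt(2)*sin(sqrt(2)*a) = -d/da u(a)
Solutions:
 u(a) = C1 - cos(sqrt(2)*a)


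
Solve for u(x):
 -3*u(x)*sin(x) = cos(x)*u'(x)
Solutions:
 u(x) = C1*cos(x)^3


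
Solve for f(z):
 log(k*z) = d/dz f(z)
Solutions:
 f(z) = C1 + z*log(k*z) - z


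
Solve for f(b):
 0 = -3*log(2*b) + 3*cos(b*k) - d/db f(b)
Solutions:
 f(b) = C1 - 3*b*log(b) - 3*b*log(2) + 3*b + 3*Piecewise((sin(b*k)/k, Ne(k, 0)), (b, True))


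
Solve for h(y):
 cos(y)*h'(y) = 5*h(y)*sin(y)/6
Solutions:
 h(y) = C1/cos(y)^(5/6)


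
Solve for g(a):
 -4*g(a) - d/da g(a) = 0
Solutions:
 g(a) = C1*exp(-4*a)


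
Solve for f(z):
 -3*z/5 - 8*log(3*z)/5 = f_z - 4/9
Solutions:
 f(z) = C1 - 3*z^2/10 - 8*z*log(z)/5 - 8*z*log(3)/5 + 92*z/45


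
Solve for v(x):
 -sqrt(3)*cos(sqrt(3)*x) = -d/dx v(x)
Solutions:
 v(x) = C1 + sin(sqrt(3)*x)


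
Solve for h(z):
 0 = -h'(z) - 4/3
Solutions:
 h(z) = C1 - 4*z/3


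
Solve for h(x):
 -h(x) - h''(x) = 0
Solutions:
 h(x) = C1*sin(x) + C2*cos(x)


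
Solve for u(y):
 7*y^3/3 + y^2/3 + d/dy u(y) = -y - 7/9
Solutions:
 u(y) = C1 - 7*y^4/12 - y^3/9 - y^2/2 - 7*y/9


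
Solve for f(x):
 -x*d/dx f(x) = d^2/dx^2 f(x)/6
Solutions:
 f(x) = C1 + C2*erf(sqrt(3)*x)


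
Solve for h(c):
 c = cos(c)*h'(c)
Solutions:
 h(c) = C1 + Integral(c/cos(c), c)


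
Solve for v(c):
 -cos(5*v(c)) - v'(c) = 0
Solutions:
 v(c) = -asin((C1 + exp(10*c))/(C1 - exp(10*c)))/5 + pi/5
 v(c) = asin((C1 + exp(10*c))/(C1 - exp(10*c)))/5


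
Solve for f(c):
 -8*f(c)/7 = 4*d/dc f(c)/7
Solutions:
 f(c) = C1*exp(-2*c)


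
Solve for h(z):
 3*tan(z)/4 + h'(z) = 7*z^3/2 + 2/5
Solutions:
 h(z) = C1 + 7*z^4/8 + 2*z/5 + 3*log(cos(z))/4


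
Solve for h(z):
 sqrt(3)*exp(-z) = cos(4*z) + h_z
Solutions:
 h(z) = C1 - sin(4*z)/4 - sqrt(3)*exp(-z)


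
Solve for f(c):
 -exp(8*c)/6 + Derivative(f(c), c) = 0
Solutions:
 f(c) = C1 + exp(8*c)/48


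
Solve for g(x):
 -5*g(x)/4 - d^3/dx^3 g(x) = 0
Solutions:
 g(x) = C3*exp(-10^(1/3)*x/2) + (C1*sin(10^(1/3)*sqrt(3)*x/4) + C2*cos(10^(1/3)*sqrt(3)*x/4))*exp(10^(1/3)*x/4)


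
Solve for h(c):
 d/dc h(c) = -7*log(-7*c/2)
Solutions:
 h(c) = C1 - 7*c*log(-c) + 7*c*(-log(7) + log(2) + 1)


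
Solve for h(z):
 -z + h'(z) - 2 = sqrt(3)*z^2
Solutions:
 h(z) = C1 + sqrt(3)*z^3/3 + z^2/2 + 2*z


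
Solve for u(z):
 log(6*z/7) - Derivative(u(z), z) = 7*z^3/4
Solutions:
 u(z) = C1 - 7*z^4/16 + z*log(z) - z + z*log(6/7)


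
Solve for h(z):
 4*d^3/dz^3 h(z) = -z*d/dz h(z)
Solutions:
 h(z) = C1 + Integral(C2*airyai(-2^(1/3)*z/2) + C3*airybi(-2^(1/3)*z/2), z)


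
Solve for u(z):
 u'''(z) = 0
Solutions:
 u(z) = C1 + C2*z + C3*z^2


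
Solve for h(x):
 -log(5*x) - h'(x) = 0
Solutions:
 h(x) = C1 - x*log(x) - x*log(5) + x


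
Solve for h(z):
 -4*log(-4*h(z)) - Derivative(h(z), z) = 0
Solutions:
 Integral(1/(log(-_y) + 2*log(2)), (_y, h(z)))/4 = C1 - z


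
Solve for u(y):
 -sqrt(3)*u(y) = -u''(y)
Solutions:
 u(y) = C1*exp(-3^(1/4)*y) + C2*exp(3^(1/4)*y)


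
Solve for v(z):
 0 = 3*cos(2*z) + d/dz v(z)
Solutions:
 v(z) = C1 - 3*sin(2*z)/2


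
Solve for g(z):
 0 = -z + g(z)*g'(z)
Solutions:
 g(z) = -sqrt(C1 + z^2)
 g(z) = sqrt(C1 + z^2)


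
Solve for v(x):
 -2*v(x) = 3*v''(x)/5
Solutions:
 v(x) = C1*sin(sqrt(30)*x/3) + C2*cos(sqrt(30)*x/3)


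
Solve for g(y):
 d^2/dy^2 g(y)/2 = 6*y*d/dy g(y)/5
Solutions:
 g(y) = C1 + C2*erfi(sqrt(30)*y/5)


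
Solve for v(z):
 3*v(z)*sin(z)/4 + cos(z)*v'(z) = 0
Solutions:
 v(z) = C1*cos(z)^(3/4)


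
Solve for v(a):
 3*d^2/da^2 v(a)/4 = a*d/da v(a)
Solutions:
 v(a) = C1 + C2*erfi(sqrt(6)*a/3)


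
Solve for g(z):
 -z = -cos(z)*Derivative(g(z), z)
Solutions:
 g(z) = C1 + Integral(z/cos(z), z)


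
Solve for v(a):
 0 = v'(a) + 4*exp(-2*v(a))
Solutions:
 v(a) = log(-sqrt(C1 - 8*a))
 v(a) = log(C1 - 8*a)/2


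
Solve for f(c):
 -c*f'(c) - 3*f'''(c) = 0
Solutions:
 f(c) = C1 + Integral(C2*airyai(-3^(2/3)*c/3) + C3*airybi(-3^(2/3)*c/3), c)


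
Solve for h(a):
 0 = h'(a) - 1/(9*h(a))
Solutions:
 h(a) = -sqrt(C1 + 2*a)/3
 h(a) = sqrt(C1 + 2*a)/3


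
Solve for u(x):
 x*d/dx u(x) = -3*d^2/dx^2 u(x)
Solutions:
 u(x) = C1 + C2*erf(sqrt(6)*x/6)


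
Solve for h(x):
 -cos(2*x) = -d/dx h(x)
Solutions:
 h(x) = C1 + sin(2*x)/2


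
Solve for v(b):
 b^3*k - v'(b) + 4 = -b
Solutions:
 v(b) = C1 + b^4*k/4 + b^2/2 + 4*b


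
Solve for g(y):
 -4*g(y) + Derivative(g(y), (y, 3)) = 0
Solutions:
 g(y) = C3*exp(2^(2/3)*y) + (C1*sin(2^(2/3)*sqrt(3)*y/2) + C2*cos(2^(2/3)*sqrt(3)*y/2))*exp(-2^(2/3)*y/2)


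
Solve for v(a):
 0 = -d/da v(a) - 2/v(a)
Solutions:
 v(a) = -sqrt(C1 - 4*a)
 v(a) = sqrt(C1 - 4*a)


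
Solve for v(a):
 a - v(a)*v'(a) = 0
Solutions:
 v(a) = -sqrt(C1 + a^2)
 v(a) = sqrt(C1 + a^2)


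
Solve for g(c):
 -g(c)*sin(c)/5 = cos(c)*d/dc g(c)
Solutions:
 g(c) = C1*cos(c)^(1/5)


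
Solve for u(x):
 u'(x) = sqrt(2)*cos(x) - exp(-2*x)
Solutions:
 u(x) = C1 + sqrt(2)*sin(x) + exp(-2*x)/2


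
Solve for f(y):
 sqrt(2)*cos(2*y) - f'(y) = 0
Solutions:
 f(y) = C1 + sqrt(2)*sin(2*y)/2


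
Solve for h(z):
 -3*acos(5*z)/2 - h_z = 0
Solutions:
 h(z) = C1 - 3*z*acos(5*z)/2 + 3*sqrt(1 - 25*z^2)/10


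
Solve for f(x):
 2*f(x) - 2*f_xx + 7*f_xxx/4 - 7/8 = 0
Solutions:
 f(x) = C1*exp(x*(32*2^(1/3)/(21*sqrt(3201) + 1195)^(1/3) + 16 + 2^(2/3)*(21*sqrt(3201) + 1195)^(1/3))/42)*sin(2^(1/3)*sqrt(3)*x*(-2^(1/3)*(21*sqrt(3201) + 1195)^(1/3) + 32/(21*sqrt(3201) + 1195)^(1/3))/42) + C2*exp(x*(32*2^(1/3)/(21*sqrt(3201) + 1195)^(1/3) + 16 + 2^(2/3)*(21*sqrt(3201) + 1195)^(1/3))/42)*cos(2^(1/3)*sqrt(3)*x*(-2^(1/3)*(21*sqrt(3201) + 1195)^(1/3) + 32/(21*sqrt(3201) + 1195)^(1/3))/42) + C3*exp(x*(-2^(2/3)*(21*sqrt(3201) + 1195)^(1/3) - 32*2^(1/3)/(21*sqrt(3201) + 1195)^(1/3) + 8)/21) + 7/16


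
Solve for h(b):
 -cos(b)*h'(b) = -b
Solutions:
 h(b) = C1 + Integral(b/cos(b), b)


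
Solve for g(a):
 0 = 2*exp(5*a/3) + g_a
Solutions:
 g(a) = C1 - 6*exp(5*a/3)/5


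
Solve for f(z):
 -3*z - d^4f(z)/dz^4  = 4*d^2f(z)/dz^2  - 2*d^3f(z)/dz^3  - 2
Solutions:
 f(z) = C1 + C2*z - z^3/8 + z^2/16 + (C3*sin(sqrt(3)*z) + C4*cos(sqrt(3)*z))*exp(z)


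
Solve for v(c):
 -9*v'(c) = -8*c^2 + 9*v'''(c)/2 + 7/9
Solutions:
 v(c) = C1 + C2*sin(sqrt(2)*c) + C3*cos(sqrt(2)*c) + 8*c^3/27 - 79*c/81


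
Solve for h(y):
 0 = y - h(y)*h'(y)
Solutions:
 h(y) = -sqrt(C1 + y^2)
 h(y) = sqrt(C1 + y^2)


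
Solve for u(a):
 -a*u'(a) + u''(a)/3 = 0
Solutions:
 u(a) = C1 + C2*erfi(sqrt(6)*a/2)


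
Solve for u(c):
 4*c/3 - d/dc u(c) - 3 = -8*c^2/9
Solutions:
 u(c) = C1 + 8*c^3/27 + 2*c^2/3 - 3*c


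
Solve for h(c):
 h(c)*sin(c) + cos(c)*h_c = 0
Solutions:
 h(c) = C1*cos(c)


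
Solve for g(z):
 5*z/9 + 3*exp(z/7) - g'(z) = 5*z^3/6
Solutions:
 g(z) = C1 - 5*z^4/24 + 5*z^2/18 + 21*exp(z/7)


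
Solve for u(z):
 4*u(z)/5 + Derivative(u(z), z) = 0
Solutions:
 u(z) = C1*exp(-4*z/5)


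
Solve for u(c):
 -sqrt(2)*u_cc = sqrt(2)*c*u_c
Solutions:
 u(c) = C1 + C2*erf(sqrt(2)*c/2)


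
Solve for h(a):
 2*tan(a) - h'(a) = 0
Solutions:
 h(a) = C1 - 2*log(cos(a))


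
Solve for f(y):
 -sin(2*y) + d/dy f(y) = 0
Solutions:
 f(y) = C1 - cos(2*y)/2


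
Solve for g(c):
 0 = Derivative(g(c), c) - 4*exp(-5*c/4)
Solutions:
 g(c) = C1 - 16*exp(-5*c/4)/5


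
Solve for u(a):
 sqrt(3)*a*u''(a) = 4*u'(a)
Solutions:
 u(a) = C1 + C2*a^(1 + 4*sqrt(3)/3)


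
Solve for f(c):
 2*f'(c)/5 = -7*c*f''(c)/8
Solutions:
 f(c) = C1 + C2*c^(19/35)


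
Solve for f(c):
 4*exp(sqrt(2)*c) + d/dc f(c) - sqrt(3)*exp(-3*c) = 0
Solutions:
 f(c) = C1 - 2*sqrt(2)*exp(sqrt(2)*c) - sqrt(3)*exp(-3*c)/3


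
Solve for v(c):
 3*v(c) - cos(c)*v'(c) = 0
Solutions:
 v(c) = C1*(sin(c) + 1)^(3/2)/(sin(c) - 1)^(3/2)


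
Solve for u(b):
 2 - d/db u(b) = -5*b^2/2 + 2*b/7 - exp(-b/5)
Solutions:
 u(b) = C1 + 5*b^3/6 - b^2/7 + 2*b - 5*exp(-b/5)


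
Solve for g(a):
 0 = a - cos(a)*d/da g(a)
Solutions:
 g(a) = C1 + Integral(a/cos(a), a)


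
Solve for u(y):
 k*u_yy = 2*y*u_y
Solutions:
 u(y) = C1 + C2*erf(y*sqrt(-1/k))/sqrt(-1/k)


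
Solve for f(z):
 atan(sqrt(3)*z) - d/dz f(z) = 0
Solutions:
 f(z) = C1 + z*atan(sqrt(3)*z) - sqrt(3)*log(3*z^2 + 1)/6


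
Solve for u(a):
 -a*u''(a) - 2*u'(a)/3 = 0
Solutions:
 u(a) = C1 + C2*a^(1/3)


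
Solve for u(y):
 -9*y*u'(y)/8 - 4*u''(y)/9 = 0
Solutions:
 u(y) = C1 + C2*erf(9*y/8)


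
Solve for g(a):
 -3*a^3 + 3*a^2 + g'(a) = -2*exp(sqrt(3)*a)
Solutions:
 g(a) = C1 + 3*a^4/4 - a^3 - 2*sqrt(3)*exp(sqrt(3)*a)/3


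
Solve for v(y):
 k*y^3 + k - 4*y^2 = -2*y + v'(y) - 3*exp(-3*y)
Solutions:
 v(y) = C1 + k*y^4/4 + k*y - 4*y^3/3 + y^2 - exp(-3*y)


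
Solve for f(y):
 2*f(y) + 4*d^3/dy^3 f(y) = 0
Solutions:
 f(y) = C3*exp(-2^(2/3)*y/2) + (C1*sin(2^(2/3)*sqrt(3)*y/4) + C2*cos(2^(2/3)*sqrt(3)*y/4))*exp(2^(2/3)*y/4)


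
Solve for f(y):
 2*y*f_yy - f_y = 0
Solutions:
 f(y) = C1 + C2*y^(3/2)


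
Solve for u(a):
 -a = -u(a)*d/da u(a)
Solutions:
 u(a) = -sqrt(C1 + a^2)
 u(a) = sqrt(C1 + a^2)


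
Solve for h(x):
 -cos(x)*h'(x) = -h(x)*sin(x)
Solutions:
 h(x) = C1/cos(x)


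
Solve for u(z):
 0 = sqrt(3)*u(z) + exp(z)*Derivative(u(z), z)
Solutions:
 u(z) = C1*exp(sqrt(3)*exp(-z))


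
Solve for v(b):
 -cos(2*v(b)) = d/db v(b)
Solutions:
 v(b) = -asin((C1 + exp(4*b))/(C1 - exp(4*b)))/2 + pi/2
 v(b) = asin((C1 + exp(4*b))/(C1 - exp(4*b)))/2


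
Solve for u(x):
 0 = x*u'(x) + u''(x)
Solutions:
 u(x) = C1 + C2*erf(sqrt(2)*x/2)


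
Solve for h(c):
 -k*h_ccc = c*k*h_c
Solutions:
 h(c) = C1 + Integral(C2*airyai(-c) + C3*airybi(-c), c)


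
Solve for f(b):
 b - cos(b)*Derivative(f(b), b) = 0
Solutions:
 f(b) = C1 + Integral(b/cos(b), b)


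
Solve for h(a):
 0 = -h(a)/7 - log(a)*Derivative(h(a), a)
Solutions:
 h(a) = C1*exp(-li(a)/7)


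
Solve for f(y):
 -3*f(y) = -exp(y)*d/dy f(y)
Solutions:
 f(y) = C1*exp(-3*exp(-y))


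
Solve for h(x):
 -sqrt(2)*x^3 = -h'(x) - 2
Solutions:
 h(x) = C1 + sqrt(2)*x^4/4 - 2*x


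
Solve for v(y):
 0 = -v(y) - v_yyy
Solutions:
 v(y) = C3*exp(-y) + (C1*sin(sqrt(3)*y/2) + C2*cos(sqrt(3)*y/2))*exp(y/2)


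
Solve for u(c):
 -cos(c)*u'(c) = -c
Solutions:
 u(c) = C1 + Integral(c/cos(c), c)


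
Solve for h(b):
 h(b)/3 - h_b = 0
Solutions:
 h(b) = C1*exp(b/3)


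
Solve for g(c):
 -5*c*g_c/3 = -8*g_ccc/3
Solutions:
 g(c) = C1 + Integral(C2*airyai(5^(1/3)*c/2) + C3*airybi(5^(1/3)*c/2), c)


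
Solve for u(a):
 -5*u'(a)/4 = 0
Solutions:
 u(a) = C1


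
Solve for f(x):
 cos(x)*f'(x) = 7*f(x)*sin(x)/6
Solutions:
 f(x) = C1/cos(x)^(7/6)


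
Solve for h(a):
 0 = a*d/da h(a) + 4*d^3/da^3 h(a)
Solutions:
 h(a) = C1 + Integral(C2*airyai(-2^(1/3)*a/2) + C3*airybi(-2^(1/3)*a/2), a)


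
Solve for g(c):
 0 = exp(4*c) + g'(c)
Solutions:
 g(c) = C1 - exp(4*c)/4


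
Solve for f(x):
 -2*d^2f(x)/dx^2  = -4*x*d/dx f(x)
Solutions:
 f(x) = C1 + C2*erfi(x)


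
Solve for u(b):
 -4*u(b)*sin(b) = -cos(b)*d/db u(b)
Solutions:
 u(b) = C1/cos(b)^4


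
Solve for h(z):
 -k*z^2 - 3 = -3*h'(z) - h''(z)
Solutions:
 h(z) = C1 + C2*exp(-3*z) + k*z^3/9 - k*z^2/9 + 2*k*z/27 + z


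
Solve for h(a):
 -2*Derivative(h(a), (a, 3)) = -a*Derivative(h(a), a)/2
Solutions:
 h(a) = C1 + Integral(C2*airyai(2^(1/3)*a/2) + C3*airybi(2^(1/3)*a/2), a)


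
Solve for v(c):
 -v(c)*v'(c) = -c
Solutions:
 v(c) = -sqrt(C1 + c^2)
 v(c) = sqrt(C1 + c^2)


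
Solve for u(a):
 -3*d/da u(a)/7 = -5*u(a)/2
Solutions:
 u(a) = C1*exp(35*a/6)


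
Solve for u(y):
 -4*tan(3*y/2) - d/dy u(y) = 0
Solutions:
 u(y) = C1 + 8*log(cos(3*y/2))/3


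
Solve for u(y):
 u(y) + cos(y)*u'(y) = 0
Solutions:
 u(y) = C1*sqrt(sin(y) - 1)/sqrt(sin(y) + 1)


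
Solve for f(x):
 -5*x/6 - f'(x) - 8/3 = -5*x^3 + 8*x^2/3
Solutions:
 f(x) = C1 + 5*x^4/4 - 8*x^3/9 - 5*x^2/12 - 8*x/3


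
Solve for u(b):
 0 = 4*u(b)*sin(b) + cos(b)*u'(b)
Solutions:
 u(b) = C1*cos(b)^4


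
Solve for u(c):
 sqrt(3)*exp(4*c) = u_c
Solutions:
 u(c) = C1 + sqrt(3)*exp(4*c)/4


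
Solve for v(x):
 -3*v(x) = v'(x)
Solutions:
 v(x) = C1*exp(-3*x)


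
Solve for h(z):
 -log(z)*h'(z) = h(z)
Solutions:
 h(z) = C1*exp(-li(z))


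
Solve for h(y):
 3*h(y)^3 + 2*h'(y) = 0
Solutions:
 h(y) = -sqrt(-1/(C1 - 3*y))
 h(y) = sqrt(-1/(C1 - 3*y))


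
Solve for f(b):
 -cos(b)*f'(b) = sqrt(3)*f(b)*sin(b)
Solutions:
 f(b) = C1*cos(b)^(sqrt(3))


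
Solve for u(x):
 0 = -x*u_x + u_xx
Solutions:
 u(x) = C1 + C2*erfi(sqrt(2)*x/2)


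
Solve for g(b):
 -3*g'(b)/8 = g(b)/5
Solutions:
 g(b) = C1*exp(-8*b/15)


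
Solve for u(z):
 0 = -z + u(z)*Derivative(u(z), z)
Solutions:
 u(z) = -sqrt(C1 + z^2)
 u(z) = sqrt(C1 + z^2)


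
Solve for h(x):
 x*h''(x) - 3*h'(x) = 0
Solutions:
 h(x) = C1 + C2*x^4


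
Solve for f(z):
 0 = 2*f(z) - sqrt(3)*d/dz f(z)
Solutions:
 f(z) = C1*exp(2*sqrt(3)*z/3)


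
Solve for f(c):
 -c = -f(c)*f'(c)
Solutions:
 f(c) = -sqrt(C1 + c^2)
 f(c) = sqrt(C1 + c^2)


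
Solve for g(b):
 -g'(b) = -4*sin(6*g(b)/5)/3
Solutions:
 -4*b/3 + 5*log(cos(6*g(b)/5) - 1)/12 - 5*log(cos(6*g(b)/5) + 1)/12 = C1


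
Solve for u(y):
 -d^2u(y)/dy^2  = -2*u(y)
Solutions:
 u(y) = C1*exp(-sqrt(2)*y) + C2*exp(sqrt(2)*y)


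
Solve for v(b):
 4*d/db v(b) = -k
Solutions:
 v(b) = C1 - b*k/4


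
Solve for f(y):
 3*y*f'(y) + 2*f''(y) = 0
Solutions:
 f(y) = C1 + C2*erf(sqrt(3)*y/2)


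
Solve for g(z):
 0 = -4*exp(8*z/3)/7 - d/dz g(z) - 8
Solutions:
 g(z) = C1 - 8*z - 3*exp(8*z/3)/14


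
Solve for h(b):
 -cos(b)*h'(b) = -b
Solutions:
 h(b) = C1 + Integral(b/cos(b), b)


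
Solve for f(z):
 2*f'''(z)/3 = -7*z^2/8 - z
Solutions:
 f(z) = C1 + C2*z + C3*z^2 - 7*z^5/320 - z^4/16


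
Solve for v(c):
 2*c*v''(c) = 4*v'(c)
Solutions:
 v(c) = C1 + C2*c^3


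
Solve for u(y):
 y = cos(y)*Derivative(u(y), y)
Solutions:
 u(y) = C1 + Integral(y/cos(y), y)


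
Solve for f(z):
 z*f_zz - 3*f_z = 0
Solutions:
 f(z) = C1 + C2*z^4


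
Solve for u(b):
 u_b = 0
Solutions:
 u(b) = C1


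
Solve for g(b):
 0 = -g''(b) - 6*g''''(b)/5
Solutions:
 g(b) = C1 + C2*b + C3*sin(sqrt(30)*b/6) + C4*cos(sqrt(30)*b/6)


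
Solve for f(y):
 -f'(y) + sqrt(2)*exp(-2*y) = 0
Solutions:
 f(y) = C1 - sqrt(2)*exp(-2*y)/2


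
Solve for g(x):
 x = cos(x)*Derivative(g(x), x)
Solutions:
 g(x) = C1 + Integral(x/cos(x), x)


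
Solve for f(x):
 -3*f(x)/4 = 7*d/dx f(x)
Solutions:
 f(x) = C1*exp(-3*x/28)


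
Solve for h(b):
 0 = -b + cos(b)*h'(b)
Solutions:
 h(b) = C1 + Integral(b/cos(b), b)


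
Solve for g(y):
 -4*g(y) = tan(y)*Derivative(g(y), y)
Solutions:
 g(y) = C1/sin(y)^4


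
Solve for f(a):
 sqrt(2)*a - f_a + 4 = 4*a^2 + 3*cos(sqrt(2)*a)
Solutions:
 f(a) = C1 - 4*a^3/3 + sqrt(2)*a^2/2 + 4*a - 3*sqrt(2)*sin(sqrt(2)*a)/2


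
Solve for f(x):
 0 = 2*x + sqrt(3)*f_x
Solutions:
 f(x) = C1 - sqrt(3)*x^2/3


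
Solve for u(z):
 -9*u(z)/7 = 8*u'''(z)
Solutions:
 u(z) = C3*exp(-21^(2/3)*z/14) + (C1*sin(3*3^(1/6)*7^(2/3)*z/28) + C2*cos(3*3^(1/6)*7^(2/3)*z/28))*exp(21^(2/3)*z/28)


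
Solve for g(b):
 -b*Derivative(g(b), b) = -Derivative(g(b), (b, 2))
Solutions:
 g(b) = C1 + C2*erfi(sqrt(2)*b/2)


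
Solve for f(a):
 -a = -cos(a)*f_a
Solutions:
 f(a) = C1 + Integral(a/cos(a), a)


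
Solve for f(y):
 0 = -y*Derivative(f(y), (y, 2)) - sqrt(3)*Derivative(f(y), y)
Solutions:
 f(y) = C1 + C2*y^(1 - sqrt(3))


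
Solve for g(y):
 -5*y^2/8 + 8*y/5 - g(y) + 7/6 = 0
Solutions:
 g(y) = -5*y^2/8 + 8*y/5 + 7/6


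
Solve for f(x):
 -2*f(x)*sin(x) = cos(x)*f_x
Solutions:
 f(x) = C1*cos(x)^2


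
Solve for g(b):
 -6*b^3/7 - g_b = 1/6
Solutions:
 g(b) = C1 - 3*b^4/14 - b/6


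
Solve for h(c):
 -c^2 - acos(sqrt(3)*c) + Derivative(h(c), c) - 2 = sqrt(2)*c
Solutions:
 h(c) = C1 + c^3/3 + sqrt(2)*c^2/2 + c*acos(sqrt(3)*c) + 2*c - sqrt(3)*sqrt(1 - 3*c^2)/3


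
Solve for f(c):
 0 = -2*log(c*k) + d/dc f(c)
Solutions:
 f(c) = C1 + 2*c*log(c*k) - 2*c


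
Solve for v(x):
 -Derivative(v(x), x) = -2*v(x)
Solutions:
 v(x) = C1*exp(2*x)


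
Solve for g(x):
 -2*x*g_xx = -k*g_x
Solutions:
 g(x) = C1 + x^(re(k)/2 + 1)*(C2*sin(log(x)*Abs(im(k))/2) + C3*cos(log(x)*im(k)/2))


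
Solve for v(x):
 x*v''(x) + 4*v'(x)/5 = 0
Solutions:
 v(x) = C1 + C2*x^(1/5)


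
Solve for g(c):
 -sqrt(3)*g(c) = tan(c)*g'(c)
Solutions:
 g(c) = C1/sin(c)^(sqrt(3))


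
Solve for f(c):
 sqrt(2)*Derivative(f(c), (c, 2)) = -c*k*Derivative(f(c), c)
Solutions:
 f(c) = Piecewise((-2^(3/4)*sqrt(pi)*C1*erf(2^(1/4)*c*sqrt(k)/2)/(2*sqrt(k)) - C2, (k > 0) | (k < 0)), (-C1*c - C2, True))


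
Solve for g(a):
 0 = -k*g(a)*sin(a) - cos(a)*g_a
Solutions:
 g(a) = C1*exp(k*log(cos(a)))


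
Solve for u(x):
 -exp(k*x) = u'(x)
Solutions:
 u(x) = C1 - exp(k*x)/k


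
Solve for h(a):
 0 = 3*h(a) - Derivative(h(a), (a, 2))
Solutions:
 h(a) = C1*exp(-sqrt(3)*a) + C2*exp(sqrt(3)*a)


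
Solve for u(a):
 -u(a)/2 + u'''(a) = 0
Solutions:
 u(a) = C3*exp(2^(2/3)*a/2) + (C1*sin(2^(2/3)*sqrt(3)*a/4) + C2*cos(2^(2/3)*sqrt(3)*a/4))*exp(-2^(2/3)*a/4)


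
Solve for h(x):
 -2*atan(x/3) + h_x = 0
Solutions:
 h(x) = C1 + 2*x*atan(x/3) - 3*log(x^2 + 9)


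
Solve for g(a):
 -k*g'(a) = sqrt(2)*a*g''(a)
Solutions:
 g(a) = C1 + a^(-sqrt(2)*re(k)/2 + 1)*(C2*sin(sqrt(2)*log(a)*Abs(im(k))/2) + C3*cos(sqrt(2)*log(a)*im(k)/2))


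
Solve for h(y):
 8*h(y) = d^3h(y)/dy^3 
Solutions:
 h(y) = C3*exp(2*y) + (C1*sin(sqrt(3)*y) + C2*cos(sqrt(3)*y))*exp(-y)


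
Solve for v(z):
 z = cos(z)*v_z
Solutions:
 v(z) = C1 + Integral(z/cos(z), z)


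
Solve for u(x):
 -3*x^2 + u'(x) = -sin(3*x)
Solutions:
 u(x) = C1 + x^3 + cos(3*x)/3


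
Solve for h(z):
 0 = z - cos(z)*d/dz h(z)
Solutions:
 h(z) = C1 + Integral(z/cos(z), z)


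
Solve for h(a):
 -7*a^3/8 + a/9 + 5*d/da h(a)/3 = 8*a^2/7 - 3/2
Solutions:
 h(a) = C1 + 21*a^4/160 + 8*a^3/35 - a^2/30 - 9*a/10


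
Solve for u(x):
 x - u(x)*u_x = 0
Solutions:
 u(x) = -sqrt(C1 + x^2)
 u(x) = sqrt(C1 + x^2)


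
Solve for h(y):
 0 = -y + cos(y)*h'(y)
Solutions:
 h(y) = C1 + Integral(y/cos(y), y)


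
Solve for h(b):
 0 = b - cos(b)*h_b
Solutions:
 h(b) = C1 + Integral(b/cos(b), b)


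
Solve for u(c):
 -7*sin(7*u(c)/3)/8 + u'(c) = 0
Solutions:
 -7*c/8 + 3*log(cos(7*u(c)/3) - 1)/14 - 3*log(cos(7*u(c)/3) + 1)/14 = C1


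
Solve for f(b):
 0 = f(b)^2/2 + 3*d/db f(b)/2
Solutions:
 f(b) = 3/(C1 + b)


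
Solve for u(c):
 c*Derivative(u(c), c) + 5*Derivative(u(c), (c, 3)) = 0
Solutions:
 u(c) = C1 + Integral(C2*airyai(-5^(2/3)*c/5) + C3*airybi(-5^(2/3)*c/5), c)


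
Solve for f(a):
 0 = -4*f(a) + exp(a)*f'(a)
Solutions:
 f(a) = C1*exp(-4*exp(-a))


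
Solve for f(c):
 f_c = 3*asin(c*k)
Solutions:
 f(c) = C1 + 3*Piecewise((c*asin(c*k) + sqrt(-c^2*k^2 + 1)/k, Ne(k, 0)), (0, True))


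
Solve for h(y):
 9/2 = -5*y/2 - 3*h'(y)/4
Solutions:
 h(y) = C1 - 5*y^2/3 - 6*y


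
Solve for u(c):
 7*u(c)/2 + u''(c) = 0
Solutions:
 u(c) = C1*sin(sqrt(14)*c/2) + C2*cos(sqrt(14)*c/2)


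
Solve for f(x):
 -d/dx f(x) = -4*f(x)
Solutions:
 f(x) = C1*exp(4*x)


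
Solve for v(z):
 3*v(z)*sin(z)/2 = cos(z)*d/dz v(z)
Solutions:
 v(z) = C1/cos(z)^(3/2)


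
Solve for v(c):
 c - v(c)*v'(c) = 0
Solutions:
 v(c) = -sqrt(C1 + c^2)
 v(c) = sqrt(C1 + c^2)


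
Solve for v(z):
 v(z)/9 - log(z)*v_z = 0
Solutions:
 v(z) = C1*exp(li(z)/9)


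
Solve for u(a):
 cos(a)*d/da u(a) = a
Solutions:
 u(a) = C1 + Integral(a/cos(a), a)


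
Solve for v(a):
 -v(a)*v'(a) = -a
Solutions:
 v(a) = -sqrt(C1 + a^2)
 v(a) = sqrt(C1 + a^2)


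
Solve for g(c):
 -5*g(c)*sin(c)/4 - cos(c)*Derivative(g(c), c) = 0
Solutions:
 g(c) = C1*cos(c)^(5/4)


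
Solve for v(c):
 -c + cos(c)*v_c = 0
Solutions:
 v(c) = C1 + Integral(c/cos(c), c)


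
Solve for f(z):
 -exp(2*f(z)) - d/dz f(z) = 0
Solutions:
 f(z) = log(-sqrt(-1/(C1 - z))) - log(2)/2
 f(z) = log(-1/(C1 - z))/2 - log(2)/2


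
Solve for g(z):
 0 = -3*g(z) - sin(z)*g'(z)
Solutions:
 g(z) = C1*(cos(z) + 1)^(3/2)/(cos(z) - 1)^(3/2)


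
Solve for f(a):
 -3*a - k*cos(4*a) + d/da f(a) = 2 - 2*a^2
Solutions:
 f(a) = C1 - 2*a^3/3 + 3*a^2/2 + 2*a + k*sin(4*a)/4


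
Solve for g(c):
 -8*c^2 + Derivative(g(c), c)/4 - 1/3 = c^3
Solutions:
 g(c) = C1 + c^4 + 32*c^3/3 + 4*c/3


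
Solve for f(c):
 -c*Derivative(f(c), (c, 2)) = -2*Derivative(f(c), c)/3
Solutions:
 f(c) = C1 + C2*c^(5/3)


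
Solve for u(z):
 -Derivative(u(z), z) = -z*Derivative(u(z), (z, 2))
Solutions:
 u(z) = C1 + C2*z^2


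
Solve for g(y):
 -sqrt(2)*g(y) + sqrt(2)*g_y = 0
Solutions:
 g(y) = C1*exp(y)


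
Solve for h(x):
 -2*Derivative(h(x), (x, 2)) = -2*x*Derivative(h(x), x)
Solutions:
 h(x) = C1 + C2*erfi(sqrt(2)*x/2)


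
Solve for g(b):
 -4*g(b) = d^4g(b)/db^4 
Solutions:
 g(b) = (C1*sin(b) + C2*cos(b))*exp(-b) + (C3*sin(b) + C4*cos(b))*exp(b)


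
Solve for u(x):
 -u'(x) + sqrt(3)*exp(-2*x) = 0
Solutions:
 u(x) = C1 - sqrt(3)*exp(-2*x)/2


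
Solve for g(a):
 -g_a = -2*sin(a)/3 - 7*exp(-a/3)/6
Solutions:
 g(a) = C1 - 2*cos(a)/3 - 7*exp(-a/3)/2


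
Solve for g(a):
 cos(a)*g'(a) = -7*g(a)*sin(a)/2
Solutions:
 g(a) = C1*cos(a)^(7/2)


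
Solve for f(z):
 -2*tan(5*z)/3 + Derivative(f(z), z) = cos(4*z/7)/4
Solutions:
 f(z) = C1 - 2*log(cos(5*z))/15 + 7*sin(4*z/7)/16


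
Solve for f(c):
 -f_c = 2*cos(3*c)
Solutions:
 f(c) = C1 - 2*sin(3*c)/3


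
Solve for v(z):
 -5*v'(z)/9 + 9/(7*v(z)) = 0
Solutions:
 v(z) = -sqrt(C1 + 5670*z)/35
 v(z) = sqrt(C1 + 5670*z)/35


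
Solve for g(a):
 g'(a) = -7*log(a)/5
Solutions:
 g(a) = C1 - 7*a*log(a)/5 + 7*a/5


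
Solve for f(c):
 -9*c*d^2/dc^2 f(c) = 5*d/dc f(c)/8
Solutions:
 f(c) = C1 + C2*c^(67/72)


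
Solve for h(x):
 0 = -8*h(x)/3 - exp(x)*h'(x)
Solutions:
 h(x) = C1*exp(8*exp(-x)/3)


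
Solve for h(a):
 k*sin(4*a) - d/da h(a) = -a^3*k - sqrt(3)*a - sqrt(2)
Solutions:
 h(a) = C1 + a^4*k/4 + sqrt(3)*a^2/2 + sqrt(2)*a - k*cos(4*a)/4


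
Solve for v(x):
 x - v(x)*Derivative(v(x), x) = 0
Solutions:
 v(x) = -sqrt(C1 + x^2)
 v(x) = sqrt(C1 + x^2)


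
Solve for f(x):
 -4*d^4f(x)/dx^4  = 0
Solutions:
 f(x) = C1 + C2*x + C3*x^2 + C4*x^3


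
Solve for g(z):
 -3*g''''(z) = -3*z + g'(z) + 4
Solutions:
 g(z) = C1 + C4*exp(-3^(2/3)*z/3) + 3*z^2/2 - 4*z + (C2*sin(3^(1/6)*z/2) + C3*cos(3^(1/6)*z/2))*exp(3^(2/3)*z/6)


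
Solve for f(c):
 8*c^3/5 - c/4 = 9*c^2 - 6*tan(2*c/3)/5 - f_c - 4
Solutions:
 f(c) = C1 - 2*c^4/5 + 3*c^3 + c^2/8 - 4*c + 9*log(cos(2*c/3))/5


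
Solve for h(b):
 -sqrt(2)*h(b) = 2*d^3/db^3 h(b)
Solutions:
 h(b) = C3*exp(-2^(5/6)*b/2) + (C1*sin(2^(5/6)*sqrt(3)*b/4) + C2*cos(2^(5/6)*sqrt(3)*b/4))*exp(2^(5/6)*b/4)


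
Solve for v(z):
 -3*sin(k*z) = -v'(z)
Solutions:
 v(z) = C1 - 3*cos(k*z)/k


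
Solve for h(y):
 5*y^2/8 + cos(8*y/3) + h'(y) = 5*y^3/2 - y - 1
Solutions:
 h(y) = C1 + 5*y^4/8 - 5*y^3/24 - y^2/2 - y - 3*sin(8*y/3)/8


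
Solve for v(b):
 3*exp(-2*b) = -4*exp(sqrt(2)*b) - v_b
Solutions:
 v(b) = C1 - 2*sqrt(2)*exp(sqrt(2)*b) + 3*exp(-2*b)/2


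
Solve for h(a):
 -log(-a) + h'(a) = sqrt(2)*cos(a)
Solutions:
 h(a) = C1 + a*log(-a) - a + sqrt(2)*sin(a)


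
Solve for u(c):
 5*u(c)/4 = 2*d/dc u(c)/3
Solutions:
 u(c) = C1*exp(15*c/8)


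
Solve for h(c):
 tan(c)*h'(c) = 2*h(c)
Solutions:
 h(c) = C1*sin(c)^2


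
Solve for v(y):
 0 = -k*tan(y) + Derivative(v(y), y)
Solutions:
 v(y) = C1 - k*log(cos(y))
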